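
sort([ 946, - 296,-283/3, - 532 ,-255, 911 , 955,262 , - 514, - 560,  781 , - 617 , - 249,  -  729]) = [ - 729, - 617 , -560, - 532, - 514,-296 ,- 255 , - 249, - 283/3,  262,781, 911, 946, 955 ]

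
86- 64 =22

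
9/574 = 9/574 = 0.02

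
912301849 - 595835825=316466024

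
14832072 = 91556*162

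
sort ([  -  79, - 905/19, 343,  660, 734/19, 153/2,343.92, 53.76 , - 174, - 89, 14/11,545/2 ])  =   [ - 174, - 89,- 79, - 905/19 , 14/11, 734/19, 53.76, 153/2, 545/2, 343, 343.92, 660] 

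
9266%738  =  410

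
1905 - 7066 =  - 5161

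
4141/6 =690+ 1/6  =  690.17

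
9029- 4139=4890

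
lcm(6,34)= 102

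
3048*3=9144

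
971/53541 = 971/53541 = 0.02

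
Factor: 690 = 2^1*3^1*5^1*23^1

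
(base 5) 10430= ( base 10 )740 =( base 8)1344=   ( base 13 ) 44C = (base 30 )OK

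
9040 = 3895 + 5145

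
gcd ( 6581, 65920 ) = 1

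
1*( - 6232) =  - 6232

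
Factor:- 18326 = - 2^1*7^2*11^1 * 17^1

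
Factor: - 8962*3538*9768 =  -309719407008 = - 2^5*3^1*11^1*29^1*37^1*61^1*4481^1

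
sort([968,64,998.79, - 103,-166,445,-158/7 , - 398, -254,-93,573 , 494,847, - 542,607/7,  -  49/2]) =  [ - 542,-398, - 254, - 166,-103, - 93, - 49/2, -158/7,64, 607/7,445,494, 573,847,968, 998.79 ] 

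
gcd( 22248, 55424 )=8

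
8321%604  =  469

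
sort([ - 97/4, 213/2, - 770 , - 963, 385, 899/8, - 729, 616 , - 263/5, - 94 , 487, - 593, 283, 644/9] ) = [ - 963, - 770, -729, - 593, - 94,-263/5, - 97/4,  644/9, 213/2, 899/8,283, 385,487, 616 ]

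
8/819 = 8/819= 0.01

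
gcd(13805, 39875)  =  55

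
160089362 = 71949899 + 88139463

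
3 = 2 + 1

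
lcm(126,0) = 0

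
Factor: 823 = 823^1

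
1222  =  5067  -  3845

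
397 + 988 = 1385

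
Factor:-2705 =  - 5^1 * 541^1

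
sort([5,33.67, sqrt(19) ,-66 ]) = [ - 66,sqrt(19),5,33.67 ]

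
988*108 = 106704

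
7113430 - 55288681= -48175251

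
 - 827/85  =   - 10+23/85=- 9.73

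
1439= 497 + 942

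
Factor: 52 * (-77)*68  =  -272272 = - 2^4*7^1 * 11^1 *13^1*17^1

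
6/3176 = 3/1588 = 0.00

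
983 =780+203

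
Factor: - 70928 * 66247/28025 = - 4698767216/28025 = - 2^4*5^( - 2 ) * 11^1 * 13^1*19^(- 1 )*31^2*59^ (-1)*2137^1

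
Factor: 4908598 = 2^1 *29^1*84631^1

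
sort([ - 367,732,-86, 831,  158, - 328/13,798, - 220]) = [ - 367,-220,-86, - 328/13,  158,732,  798, 831 ]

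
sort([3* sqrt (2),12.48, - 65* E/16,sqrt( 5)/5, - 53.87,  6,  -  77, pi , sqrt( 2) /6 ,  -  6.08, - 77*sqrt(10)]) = [ - 77 * sqrt(10 ), - 77, - 53.87, - 65*E/16, - 6.08,sqrt(2)/6,  sqrt( 5) /5, pi,3*sqrt ( 2 ),6,12.48 ]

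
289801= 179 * 1619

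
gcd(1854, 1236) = 618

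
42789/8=5348  +  5/8 = 5348.62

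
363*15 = 5445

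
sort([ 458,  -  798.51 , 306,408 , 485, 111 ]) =[ - 798.51, 111,306 , 408,458,485 ]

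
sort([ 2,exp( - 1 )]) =[ exp ( - 1), 2 ] 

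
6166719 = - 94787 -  - 6261506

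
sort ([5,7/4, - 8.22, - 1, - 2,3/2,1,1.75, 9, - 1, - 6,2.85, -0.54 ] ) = [ - 8.22, - 6, - 2,  -  1,-1 , - 0.54,1,3/2,7/4, 1.75, 2.85 , 5,9] 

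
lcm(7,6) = 42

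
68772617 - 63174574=5598043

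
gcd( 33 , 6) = 3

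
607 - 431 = 176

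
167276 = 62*2698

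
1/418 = 1/418 = 0.00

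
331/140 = 2  +  51/140 = 2.36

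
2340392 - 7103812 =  - 4763420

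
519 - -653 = 1172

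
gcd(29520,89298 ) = 738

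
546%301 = 245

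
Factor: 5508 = 2^2*3^4  *  17^1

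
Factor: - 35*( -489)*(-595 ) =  - 10183425 = - 3^1*5^2*7^2*17^1 *163^1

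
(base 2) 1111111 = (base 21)61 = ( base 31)43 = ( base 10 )127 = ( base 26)4N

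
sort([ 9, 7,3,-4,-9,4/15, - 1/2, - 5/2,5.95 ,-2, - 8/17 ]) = [ - 9, - 4, - 5/2, - 2, - 1/2, - 8/17, 4/15,  3,5.95  ,  7 , 9 ]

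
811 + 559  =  1370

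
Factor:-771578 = -2^1*317^1*1217^1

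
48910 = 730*67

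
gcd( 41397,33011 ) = 1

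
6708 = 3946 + 2762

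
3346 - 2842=504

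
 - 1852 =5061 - 6913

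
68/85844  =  17/21461 = 0.00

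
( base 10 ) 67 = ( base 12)57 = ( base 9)74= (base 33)21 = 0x43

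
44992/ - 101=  - 446 + 54/101  =  - 445.47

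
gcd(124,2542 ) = 62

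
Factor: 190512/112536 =2^1*3^2*7^2*521^ ( - 1) = 882/521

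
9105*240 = 2185200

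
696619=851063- 154444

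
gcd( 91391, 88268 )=1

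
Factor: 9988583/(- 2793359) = - 11^1*908053^1*2793359^( - 1 ) 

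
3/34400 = 3/34400 = 0.00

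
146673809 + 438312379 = 584986188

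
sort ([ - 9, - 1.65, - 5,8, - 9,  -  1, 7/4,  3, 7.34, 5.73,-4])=[ - 9, - 9, - 5, - 4,  -  1.65, - 1,7/4 , 3, 5.73, 7.34,8]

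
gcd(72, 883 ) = 1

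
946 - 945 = 1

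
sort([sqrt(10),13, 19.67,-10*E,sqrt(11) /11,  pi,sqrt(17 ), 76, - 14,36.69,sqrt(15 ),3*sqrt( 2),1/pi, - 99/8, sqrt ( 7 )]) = [-10*  E, - 14 , - 99/8,  sqrt( 11 )/11, 1/pi, sqrt(7), pi, sqrt(10), sqrt(15),  sqrt( 17), 3*sqrt (2),13,19.67,36.69,76 ] 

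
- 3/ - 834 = 1/278 = 0.00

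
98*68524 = 6715352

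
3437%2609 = 828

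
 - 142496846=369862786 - 512359632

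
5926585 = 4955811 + 970774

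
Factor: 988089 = 3^1*317^1*1039^1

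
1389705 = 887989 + 501716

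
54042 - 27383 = 26659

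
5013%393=297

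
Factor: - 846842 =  - 2^1*43^2*229^1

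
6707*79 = 529853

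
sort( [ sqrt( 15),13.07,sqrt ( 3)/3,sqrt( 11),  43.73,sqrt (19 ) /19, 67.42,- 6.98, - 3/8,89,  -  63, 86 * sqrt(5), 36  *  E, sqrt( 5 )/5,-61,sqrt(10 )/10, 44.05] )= [ - 63,  -  61, - 6.98,-3/8,sqrt(19)/19,sqrt(10 )/10 , sqrt(5)/5,  sqrt(3 ) /3,sqrt (11),sqrt(15),13.07,43.73,44.05,67.42, 89,  36*E, 86*sqrt( 5)]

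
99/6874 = 99/6874 = 0.01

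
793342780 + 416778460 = 1210121240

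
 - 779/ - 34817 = 779/34817 = 0.02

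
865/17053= 865/17053= 0.05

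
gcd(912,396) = 12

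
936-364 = 572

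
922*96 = 88512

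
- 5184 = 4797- 9981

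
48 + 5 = 53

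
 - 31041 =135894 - 166935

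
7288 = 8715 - 1427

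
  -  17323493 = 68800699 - 86124192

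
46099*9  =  414891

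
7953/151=7953/151= 52.67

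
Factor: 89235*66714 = 5953223790 = 2^1 * 3^4 * 5^1 * 661^1*11119^1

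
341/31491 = 341/31491 = 0.01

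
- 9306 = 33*( - 282) 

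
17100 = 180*95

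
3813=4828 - 1015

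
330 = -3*(-110 ) 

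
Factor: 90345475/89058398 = 2^( - 1 )*5^2*13^( - 1 )*19^1 * 17291^1 * 311393^( - 1) = 8213225/8096218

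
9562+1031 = 10593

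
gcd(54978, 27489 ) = 27489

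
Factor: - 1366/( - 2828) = 683/1414 = 2^ (  -  1 )*7^( - 1 )*101^(-1 )*683^1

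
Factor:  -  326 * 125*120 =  - 2^4*3^1*5^4* 163^1 =- 4890000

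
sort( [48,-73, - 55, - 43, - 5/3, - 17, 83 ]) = [ -73, - 55,- 43, - 17,  -  5/3, 48, 83 ]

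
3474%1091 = 201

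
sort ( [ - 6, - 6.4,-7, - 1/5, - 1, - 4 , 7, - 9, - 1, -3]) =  [ - 9, - 7,-6.4, - 6, - 4, - 3,-1 , - 1, - 1/5, 7 ] 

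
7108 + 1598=8706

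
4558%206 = 26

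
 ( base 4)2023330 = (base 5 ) 241311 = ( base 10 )8956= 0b10001011111100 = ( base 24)fd4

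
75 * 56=4200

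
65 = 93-28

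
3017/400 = 7 + 217/400  =  7.54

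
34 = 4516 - 4482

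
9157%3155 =2847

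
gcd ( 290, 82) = 2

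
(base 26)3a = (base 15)5D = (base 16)58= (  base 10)88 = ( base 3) 10021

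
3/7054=3/7054 = 0.00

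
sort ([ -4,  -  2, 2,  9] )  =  [  -  4,-2,  2,9]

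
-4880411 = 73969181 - 78849592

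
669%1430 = 669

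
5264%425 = 164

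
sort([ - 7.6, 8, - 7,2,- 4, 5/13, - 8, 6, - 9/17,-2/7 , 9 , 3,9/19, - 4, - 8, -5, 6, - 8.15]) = [ - 8.15, - 8,-8, - 7.6,-7, - 5, - 4, - 4, - 9/17, - 2/7,5/13, 9/19,2, 3,6,6, 8, 9 ] 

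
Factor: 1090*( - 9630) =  - 2^2*3^2 * 5^2*107^1*109^1 = - 10496700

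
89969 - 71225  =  18744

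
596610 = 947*630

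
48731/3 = 48731/3 = 16243.67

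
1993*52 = 103636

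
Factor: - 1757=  - 7^1*251^1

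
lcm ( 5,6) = 30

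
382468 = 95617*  4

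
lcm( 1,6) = 6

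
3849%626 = 93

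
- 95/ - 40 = 2+3/8 = 2.38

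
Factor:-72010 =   -  2^1*5^1*19^1 * 379^1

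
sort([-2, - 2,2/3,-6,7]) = [-6,-2,- 2,2/3, 7] 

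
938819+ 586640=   1525459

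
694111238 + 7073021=701184259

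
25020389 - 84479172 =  - 59458783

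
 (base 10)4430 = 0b1000101001110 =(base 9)6062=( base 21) a0k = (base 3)20002002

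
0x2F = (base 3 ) 1202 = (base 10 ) 47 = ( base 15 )32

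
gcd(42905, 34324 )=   8581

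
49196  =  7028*7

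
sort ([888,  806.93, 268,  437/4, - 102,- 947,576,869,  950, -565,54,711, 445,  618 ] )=[-947, - 565, - 102,54, 437/4, 268,445,  576,618,711,806.93, 869,888,950]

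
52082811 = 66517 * 783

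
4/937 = 4/937 = 0.00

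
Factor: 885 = 3^1 * 5^1*59^1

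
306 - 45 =261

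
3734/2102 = 1867/1051   =  1.78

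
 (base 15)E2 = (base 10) 212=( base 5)1322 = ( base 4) 3110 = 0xD4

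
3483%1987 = 1496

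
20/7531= 20/7531 = 0.00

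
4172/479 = 8 +340/479 = 8.71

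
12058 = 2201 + 9857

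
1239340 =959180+280160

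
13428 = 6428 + 7000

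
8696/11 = 8696/11 = 790.55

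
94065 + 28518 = 122583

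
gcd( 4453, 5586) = 1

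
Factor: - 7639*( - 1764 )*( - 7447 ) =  - 100349784612 = -  2^2*3^2*7^2*11^1*677^1*7639^1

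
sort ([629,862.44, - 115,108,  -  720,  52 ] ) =[ - 720, - 115 , 52, 108, 629,862.44 ]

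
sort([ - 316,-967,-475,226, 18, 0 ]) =[ - 967,  -  475,-316, 0, 18,226]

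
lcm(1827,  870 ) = 18270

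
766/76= 383/38 = 10.08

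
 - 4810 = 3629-8439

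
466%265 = 201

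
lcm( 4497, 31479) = 31479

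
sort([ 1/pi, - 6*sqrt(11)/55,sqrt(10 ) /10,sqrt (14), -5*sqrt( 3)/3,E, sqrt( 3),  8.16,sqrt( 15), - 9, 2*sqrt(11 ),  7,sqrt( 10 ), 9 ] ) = [ - 9, - 5*sqrt( 3) /3 ,-6*sqrt(11 ) /55, sqrt(10)/10, 1/pi, sqrt(3 ),E,sqrt( 10),sqrt(14), sqrt(15), 2*sqrt(11 ), 7, 8.16,9 ] 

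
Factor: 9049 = 9049^1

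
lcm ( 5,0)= 0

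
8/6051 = 8/6051= 0.00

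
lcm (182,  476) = 6188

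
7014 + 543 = 7557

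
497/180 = 497/180 = 2.76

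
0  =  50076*0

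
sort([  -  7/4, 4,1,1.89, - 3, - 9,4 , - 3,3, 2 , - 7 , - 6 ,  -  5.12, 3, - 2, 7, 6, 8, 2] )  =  [ - 9, - 7 ,- 6, - 5.12, - 3, - 3, - 2, - 7/4 , 1, 1.89,2, 2,3, 3,4, 4,6, 7,  8] 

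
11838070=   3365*3518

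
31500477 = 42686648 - 11186171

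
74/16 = 37/8 = 4.62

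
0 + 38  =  38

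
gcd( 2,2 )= 2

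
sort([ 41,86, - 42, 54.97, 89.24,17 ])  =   [ - 42,17,41,54.97,86, 89.24]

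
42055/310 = 8411/62 = 135.66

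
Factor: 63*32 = 2^5*3^2 * 7^1 = 2016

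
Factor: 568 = 2^3* 71^1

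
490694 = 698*703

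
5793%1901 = 90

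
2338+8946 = 11284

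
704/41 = 17 + 7/41 =17.17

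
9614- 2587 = 7027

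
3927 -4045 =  - 118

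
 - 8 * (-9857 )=78856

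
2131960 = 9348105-7216145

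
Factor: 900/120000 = 2^( - 4)*3^1*5^( - 2 ) = 3/400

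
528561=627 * 843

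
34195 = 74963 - 40768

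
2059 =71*29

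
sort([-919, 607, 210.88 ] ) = [ - 919, 210.88, 607 ] 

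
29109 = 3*9703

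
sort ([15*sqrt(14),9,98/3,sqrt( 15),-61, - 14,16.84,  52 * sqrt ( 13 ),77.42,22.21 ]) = [-61, - 14 , sqrt( 15), 9, 16.84,22.21,98/3, 15* sqrt(14),  77.42,52*sqrt (13) ] 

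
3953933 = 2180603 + 1773330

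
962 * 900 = 865800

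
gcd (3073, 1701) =7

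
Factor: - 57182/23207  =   - 2^1*23^( - 1)*1009^( - 1 )*28591^1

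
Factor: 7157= 17^1 * 421^1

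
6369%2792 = 785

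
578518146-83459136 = 495059010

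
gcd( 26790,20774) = 94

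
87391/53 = 87391/53 =1648.89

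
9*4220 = 37980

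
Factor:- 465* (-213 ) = 3^2 * 5^1*31^1*71^1=99045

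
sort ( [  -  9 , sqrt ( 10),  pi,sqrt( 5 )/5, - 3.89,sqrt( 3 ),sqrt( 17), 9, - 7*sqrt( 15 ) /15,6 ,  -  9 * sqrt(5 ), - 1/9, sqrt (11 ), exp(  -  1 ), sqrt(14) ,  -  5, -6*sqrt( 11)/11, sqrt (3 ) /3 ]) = [ - 9*sqrt(5 ), - 9,  -  5, - 3.89, - 6*sqrt (11 ) /11, - 7*sqrt(15 )/15,  -  1/9,  exp( - 1 ),sqrt( 5)/5,sqrt (3) /3 , sqrt(3 ) , pi,  sqrt(10 ), sqrt (11),sqrt( 14),sqrt(17 ), 6,  9 ] 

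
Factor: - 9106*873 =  - 2^1*3^2 * 29^1*97^1*157^1 = - 7949538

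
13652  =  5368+8284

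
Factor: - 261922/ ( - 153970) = 757/445 = 5^( - 1) * 89^( - 1 )*757^1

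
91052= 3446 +87606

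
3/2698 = 3/2698  =  0.00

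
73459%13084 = 8039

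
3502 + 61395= 64897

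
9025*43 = 388075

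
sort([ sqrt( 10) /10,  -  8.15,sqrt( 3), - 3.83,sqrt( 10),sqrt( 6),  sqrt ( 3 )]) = [-8.15, - 3.83,sqrt(10 )/10,sqrt( 3 ),sqrt( 3 ), sqrt( 6 ),sqrt( 10)]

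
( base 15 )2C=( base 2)101010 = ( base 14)30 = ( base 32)1a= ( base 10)42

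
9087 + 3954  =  13041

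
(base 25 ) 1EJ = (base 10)994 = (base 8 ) 1742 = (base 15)464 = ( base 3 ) 1100211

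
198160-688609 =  - 490449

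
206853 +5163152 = 5370005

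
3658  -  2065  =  1593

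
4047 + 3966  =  8013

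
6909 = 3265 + 3644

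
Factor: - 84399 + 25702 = -58697 = -79^1*743^1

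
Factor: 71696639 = 7^1*37^1*276821^1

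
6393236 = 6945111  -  551875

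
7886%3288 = 1310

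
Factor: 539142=2^1 * 3^1* 59^1*1523^1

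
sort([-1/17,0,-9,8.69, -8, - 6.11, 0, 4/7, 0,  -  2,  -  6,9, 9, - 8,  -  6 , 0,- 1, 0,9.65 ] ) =[  -  9,  -  8,-8,-6.11 ,  -  6,-6, - 2, - 1,  -  1/17,0, 0, 0,0, 0,4/7, 8.69,9,9, 9.65] 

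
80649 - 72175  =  8474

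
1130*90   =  101700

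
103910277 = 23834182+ 80076095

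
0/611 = 0 = 0.00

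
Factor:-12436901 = - 12436901^1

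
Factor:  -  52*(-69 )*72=2^5*3^3*13^1*23^1 = 258336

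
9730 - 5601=4129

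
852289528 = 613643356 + 238646172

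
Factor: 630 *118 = 2^2*3^2*5^1 * 7^1*59^1 = 74340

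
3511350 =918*3825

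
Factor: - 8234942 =  -  2^1*19^1 * 37^1*5857^1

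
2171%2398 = 2171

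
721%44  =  17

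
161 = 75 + 86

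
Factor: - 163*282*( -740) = 34014840  =  2^3 * 3^1*5^1*37^1* 47^1*163^1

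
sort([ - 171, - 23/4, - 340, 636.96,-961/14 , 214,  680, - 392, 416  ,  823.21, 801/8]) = [ - 392, -340, - 171, - 961/14, - 23/4, 801/8, 214, 416, 636.96, 680, 823.21] 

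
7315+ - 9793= - 2478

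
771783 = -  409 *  ( - 1887)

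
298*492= 146616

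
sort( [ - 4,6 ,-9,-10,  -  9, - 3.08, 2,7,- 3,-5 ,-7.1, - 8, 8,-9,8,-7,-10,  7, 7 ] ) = [ -10, - 10, - 9,-9, - 9,-8, - 7.1,-7, - 5, -4, - 3.08, - 3,2, 6, 7,7, 7,8,  8] 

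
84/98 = 6/7= 0.86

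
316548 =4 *79137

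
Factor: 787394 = 2^1*393697^1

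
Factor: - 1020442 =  - 2^1 * 17^1*30013^1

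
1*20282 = 20282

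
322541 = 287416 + 35125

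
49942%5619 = 4990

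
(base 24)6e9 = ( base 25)621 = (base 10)3801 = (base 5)110201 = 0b111011011001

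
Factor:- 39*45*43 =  - 75465 = - 3^3*5^1*13^1* 43^1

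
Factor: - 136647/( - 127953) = 723/677 = 3^1*241^1*677^( - 1 ) 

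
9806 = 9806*1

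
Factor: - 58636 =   -  2^2 * 107^1*  137^1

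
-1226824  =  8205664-9432488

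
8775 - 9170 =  - 395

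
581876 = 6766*86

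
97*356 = 34532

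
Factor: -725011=-7^1*103573^1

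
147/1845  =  49/615 = 0.08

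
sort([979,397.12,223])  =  [223, 397.12,979]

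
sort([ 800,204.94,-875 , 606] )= [ - 875,204.94,606 , 800]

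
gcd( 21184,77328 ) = 16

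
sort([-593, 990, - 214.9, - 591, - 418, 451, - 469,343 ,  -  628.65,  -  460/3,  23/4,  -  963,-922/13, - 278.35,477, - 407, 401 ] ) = [ - 963, - 628.65, - 593, - 591, - 469,-418, - 407, - 278.35, - 214.9, - 460/3,-922/13, 23/4,  343, 401,451,477,990]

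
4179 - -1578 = 5757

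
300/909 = 100/303 = 0.33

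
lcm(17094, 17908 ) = 376068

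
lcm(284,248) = 17608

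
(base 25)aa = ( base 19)dd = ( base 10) 260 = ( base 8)404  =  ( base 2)100000100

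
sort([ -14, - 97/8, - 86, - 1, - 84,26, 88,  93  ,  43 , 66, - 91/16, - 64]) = [  -  86, - 84, - 64, - 14, - 97/8, - 91/16, - 1,26,43, 66, 88,93 ] 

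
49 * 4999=244951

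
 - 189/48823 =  - 1+ 48634/48823 = - 0.00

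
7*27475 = 192325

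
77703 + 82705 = 160408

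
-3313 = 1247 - 4560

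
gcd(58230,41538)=6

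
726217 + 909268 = 1635485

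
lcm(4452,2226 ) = 4452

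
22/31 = 22/31 = 0.71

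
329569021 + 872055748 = 1201624769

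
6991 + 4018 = 11009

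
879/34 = 879/34  =  25.85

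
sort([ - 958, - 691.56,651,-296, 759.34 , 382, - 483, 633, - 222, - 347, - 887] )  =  [ - 958, - 887, - 691.56, - 483, - 347, - 296, - 222,382, 633,651, 759.34 ]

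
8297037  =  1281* 6477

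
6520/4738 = 3260/2369 = 1.38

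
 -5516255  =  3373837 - 8890092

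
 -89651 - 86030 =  - 175681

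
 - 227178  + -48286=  -275464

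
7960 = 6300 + 1660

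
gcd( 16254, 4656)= 6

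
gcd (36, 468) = 36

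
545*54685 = 29803325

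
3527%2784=743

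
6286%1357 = 858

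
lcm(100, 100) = 100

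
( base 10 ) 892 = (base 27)161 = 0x37C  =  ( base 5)12032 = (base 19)28I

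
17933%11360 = 6573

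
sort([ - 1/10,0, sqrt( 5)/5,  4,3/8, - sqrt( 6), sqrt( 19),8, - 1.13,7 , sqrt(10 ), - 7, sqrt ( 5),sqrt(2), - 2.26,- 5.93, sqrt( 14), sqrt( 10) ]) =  [ -7, - 5.93, - sqrt(6), - 2.26, - 1.13, - 1/10 , 0, 3/8,sqrt (5)/5 , sqrt(2) , sqrt( 5 ), sqrt( 10),sqrt(10), sqrt( 14), 4, sqrt( 19), 7, 8]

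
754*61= 45994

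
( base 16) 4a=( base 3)2202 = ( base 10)74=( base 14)54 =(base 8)112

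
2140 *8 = 17120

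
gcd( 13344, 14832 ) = 48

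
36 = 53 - 17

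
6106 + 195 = 6301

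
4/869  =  4/869=0.00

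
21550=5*4310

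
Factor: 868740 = 2^2*3^1*5^1*14479^1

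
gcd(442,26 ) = 26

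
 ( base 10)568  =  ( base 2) 1000111000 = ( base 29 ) JH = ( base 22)13i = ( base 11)477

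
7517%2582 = 2353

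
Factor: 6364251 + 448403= 6812654  =  2^1 * 197^1*17291^1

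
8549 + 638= 9187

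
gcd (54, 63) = 9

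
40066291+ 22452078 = 62518369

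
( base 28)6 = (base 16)6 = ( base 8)6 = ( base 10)6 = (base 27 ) 6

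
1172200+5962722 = 7134922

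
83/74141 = 83/74141 = 0.00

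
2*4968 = 9936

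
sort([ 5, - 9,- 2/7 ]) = [-9,-2/7, 5 ]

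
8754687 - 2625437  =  6129250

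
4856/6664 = 607/833= 0.73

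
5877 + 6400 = 12277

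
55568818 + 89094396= 144663214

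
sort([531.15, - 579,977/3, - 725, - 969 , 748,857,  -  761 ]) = [-969, - 761, - 725, - 579 , 977/3, 531.15,748,857 ] 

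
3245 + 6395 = 9640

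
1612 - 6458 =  - 4846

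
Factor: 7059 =3^1* 13^1*181^1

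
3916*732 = 2866512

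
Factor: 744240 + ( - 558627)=185613 = 3^1*61871^1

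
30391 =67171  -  36780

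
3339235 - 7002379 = -3663144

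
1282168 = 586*2188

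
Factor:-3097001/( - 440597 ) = 29^ (-1) * 15193^(-1)*3097001^1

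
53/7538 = 53/7538=0.01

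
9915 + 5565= 15480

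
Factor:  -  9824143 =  - 7^1*67^1*20947^1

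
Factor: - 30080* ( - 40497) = 2^7*3^1*5^1*47^1*13499^1 = 1218149760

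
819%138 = 129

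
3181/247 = 12 + 217/247 =12.88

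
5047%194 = 3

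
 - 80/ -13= 6+2/13 = 6.15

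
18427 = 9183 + 9244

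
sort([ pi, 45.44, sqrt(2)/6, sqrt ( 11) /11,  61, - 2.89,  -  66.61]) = [-66.61,  -  2.89 , sqrt(2)/6, sqrt ( 11 )/11, pi, 45.44, 61 ]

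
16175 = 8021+8154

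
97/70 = 1 + 27/70 = 1.39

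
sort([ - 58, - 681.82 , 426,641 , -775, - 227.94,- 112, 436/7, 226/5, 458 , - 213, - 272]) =[-775,-681.82,  -  272, - 227.94, - 213, - 112, - 58,226/5, 436/7, 426,  458,641 ]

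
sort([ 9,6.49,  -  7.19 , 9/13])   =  [- 7.19, 9/13,6.49 , 9 ]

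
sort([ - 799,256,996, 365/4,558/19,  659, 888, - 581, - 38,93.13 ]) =[ - 799, - 581, - 38,558/19,365/4,93.13,256, 659,888,996 ] 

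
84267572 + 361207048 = 445474620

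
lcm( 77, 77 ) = 77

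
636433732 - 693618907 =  - 57185175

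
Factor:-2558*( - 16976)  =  2^5  *1061^1 * 1279^1 = 43424608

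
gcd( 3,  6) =3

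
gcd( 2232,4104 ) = 72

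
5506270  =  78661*70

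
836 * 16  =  13376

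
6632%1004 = 608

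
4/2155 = 4/2155 = 0.00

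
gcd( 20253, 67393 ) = 1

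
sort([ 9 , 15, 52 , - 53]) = [ - 53,9, 15, 52 ]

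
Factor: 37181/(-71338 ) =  - 2^( - 1 ) * 53^( - 1) * 673^(  -  1 )*37181^1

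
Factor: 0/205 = 0=0^1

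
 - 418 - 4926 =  - 5344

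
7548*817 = 6166716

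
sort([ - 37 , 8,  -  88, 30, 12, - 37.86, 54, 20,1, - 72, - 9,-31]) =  [ - 88, - 72, - 37.86,-37, - 31, - 9, 1, 8,  12,20, 30,  54]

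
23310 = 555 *42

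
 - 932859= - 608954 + -323905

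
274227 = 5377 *51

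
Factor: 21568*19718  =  2^7 * 337^1*9859^1 = 425277824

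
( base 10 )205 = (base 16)CD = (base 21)9g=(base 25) 85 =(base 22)97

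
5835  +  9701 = 15536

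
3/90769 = 3/90769 = 0.00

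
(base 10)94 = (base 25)3J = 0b1011110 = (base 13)73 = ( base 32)2u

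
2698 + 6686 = 9384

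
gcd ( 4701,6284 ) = 1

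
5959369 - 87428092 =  - 81468723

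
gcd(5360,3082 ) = 134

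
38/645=38/645 = 0.06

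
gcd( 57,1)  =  1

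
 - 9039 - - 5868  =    -  3171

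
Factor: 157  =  157^1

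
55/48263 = 55/48263 = 0.00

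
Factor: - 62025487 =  - 131^1 *473477^1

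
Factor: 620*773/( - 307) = - 2^2*5^1 * 31^1*307^( - 1 )*773^1 = - 479260/307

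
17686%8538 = 610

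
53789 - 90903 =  - 37114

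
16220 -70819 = -54599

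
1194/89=13 + 37/89  =  13.42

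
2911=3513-602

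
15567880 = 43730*356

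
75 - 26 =49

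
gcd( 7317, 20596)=271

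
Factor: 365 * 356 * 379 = 2^2*5^1 *73^1*89^1*379^1 = 49247260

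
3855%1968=1887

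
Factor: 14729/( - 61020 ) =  - 2^(  -  2)*3^ ( - 3 )*5^(- 1 )*11^1*13^1 * 103^1*113^( -1)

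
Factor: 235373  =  53^1 *4441^1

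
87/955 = 87/955 = 0.09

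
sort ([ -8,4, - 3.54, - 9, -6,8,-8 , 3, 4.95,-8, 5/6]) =[-9, - 8,-8, - 8 ,- 6,-3.54,5/6, 3, 4 , 4.95 , 8]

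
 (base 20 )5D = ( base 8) 161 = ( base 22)53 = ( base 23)4L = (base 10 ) 113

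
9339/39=3113/13 =239.46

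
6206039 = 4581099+1624940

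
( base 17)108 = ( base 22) db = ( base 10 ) 297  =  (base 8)451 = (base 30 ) 9R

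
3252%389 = 140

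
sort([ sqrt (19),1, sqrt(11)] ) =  [1, sqrt ( 11),sqrt( 19)] 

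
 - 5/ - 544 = 5/544 = 0.01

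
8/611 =8/611 = 0.01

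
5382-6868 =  - 1486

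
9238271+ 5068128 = 14306399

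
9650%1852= 390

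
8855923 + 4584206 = 13440129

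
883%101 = 75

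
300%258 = 42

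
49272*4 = 197088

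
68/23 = 2+22/23 = 2.96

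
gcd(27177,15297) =3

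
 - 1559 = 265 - 1824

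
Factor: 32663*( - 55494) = -2^1*3^2*89^1*367^1*3083^1 = - 1812600522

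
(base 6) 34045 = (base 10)4781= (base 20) bj1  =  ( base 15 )163B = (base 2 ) 1001010101101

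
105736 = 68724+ 37012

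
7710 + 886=8596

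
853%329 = 195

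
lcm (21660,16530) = 628140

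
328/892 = 82/223 = 0.37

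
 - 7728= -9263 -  - 1535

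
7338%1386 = 408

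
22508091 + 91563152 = 114071243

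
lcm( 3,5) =15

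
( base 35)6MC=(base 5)230012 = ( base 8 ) 17704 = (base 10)8132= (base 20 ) 106C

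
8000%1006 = 958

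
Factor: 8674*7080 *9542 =585992540640 = 2^5*3^1*5^1*13^1*59^1*367^1 * 4337^1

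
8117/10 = 8117/10 = 811.70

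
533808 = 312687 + 221121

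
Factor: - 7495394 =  - 2^1*281^1 * 13337^1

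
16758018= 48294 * 347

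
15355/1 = 15355  =  15355.00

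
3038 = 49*62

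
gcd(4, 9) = 1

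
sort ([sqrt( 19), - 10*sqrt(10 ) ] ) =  [-10*sqrt( 10), sqrt( 19)]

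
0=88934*0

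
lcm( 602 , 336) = 14448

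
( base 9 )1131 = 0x346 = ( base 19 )262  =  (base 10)838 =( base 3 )1011001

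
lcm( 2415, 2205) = 50715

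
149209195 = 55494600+93714595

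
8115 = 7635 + 480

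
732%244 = 0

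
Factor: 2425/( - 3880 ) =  - 5/8= - 2^( - 3)*5^1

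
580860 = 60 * 9681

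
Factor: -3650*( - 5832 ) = 2^4 * 3^6*5^2 * 73^1 = 21286800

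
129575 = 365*355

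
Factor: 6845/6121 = 5^1*37^2  *6121^( - 1 ) 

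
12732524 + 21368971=34101495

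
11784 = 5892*2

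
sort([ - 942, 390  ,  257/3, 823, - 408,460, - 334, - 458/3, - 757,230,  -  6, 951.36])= [ - 942, - 757,-408,-334, -458/3, - 6, 257/3, 230, 390, 460,823,951.36 ] 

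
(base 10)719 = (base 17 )285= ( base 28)pj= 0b1011001111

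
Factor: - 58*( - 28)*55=2^3*5^1*7^1 * 11^1 * 29^1  =  89320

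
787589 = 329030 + 458559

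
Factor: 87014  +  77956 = 2^1*3^3*5^1  *13^1*47^1 = 164970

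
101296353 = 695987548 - 594691195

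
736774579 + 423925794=1160700373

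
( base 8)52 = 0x2a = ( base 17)28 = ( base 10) 42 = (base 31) 1B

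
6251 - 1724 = 4527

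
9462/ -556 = -18 + 273/278 = - 17.02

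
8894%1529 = 1249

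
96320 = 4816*20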